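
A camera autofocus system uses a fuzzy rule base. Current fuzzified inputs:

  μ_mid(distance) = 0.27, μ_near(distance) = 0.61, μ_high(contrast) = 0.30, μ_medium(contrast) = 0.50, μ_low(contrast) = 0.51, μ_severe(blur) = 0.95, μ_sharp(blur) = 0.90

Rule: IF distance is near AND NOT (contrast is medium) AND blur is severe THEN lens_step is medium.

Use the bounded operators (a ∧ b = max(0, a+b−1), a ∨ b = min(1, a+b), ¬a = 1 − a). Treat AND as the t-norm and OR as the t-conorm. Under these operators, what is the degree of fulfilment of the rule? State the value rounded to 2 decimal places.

0.06

firing strength: near=0.61, ¬medium=1−0.50=0.50, severe=0.95; AND[max(0, a+b−1)] → w = 0.06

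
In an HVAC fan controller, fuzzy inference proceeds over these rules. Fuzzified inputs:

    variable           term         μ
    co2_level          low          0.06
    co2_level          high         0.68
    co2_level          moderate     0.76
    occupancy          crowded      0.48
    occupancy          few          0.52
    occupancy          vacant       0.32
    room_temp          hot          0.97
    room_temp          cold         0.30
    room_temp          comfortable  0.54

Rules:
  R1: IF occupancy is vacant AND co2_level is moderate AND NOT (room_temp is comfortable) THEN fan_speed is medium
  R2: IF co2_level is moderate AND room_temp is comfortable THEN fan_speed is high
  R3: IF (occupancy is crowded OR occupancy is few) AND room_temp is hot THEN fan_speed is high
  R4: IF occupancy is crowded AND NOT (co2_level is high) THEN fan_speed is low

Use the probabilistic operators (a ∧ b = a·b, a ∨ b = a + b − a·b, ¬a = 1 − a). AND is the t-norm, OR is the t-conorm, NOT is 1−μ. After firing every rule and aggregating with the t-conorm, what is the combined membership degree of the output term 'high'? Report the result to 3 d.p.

R1: vacant=0.32, moderate=0.76, ¬comfortable=1−0.54=0.46; AND[a·b] → w = 0.1119
R2: moderate=0.76, comfortable=0.54; AND[a·b] → w = 0.4104
R3: (crowded=0.48 OR few=0.52) = 0.7504; AND[a·b] with hot=0.97 → w = 0.7279
R4: crowded=0.48, ¬high=1−0.68=0.32; AND[a·b] → w = 0.1536
Rules with consequent 'high': {R2, R3} → strengths 0.4104, 0.7279
Aggregate via t-conorm [a + b − a·b]: 0.8396

0.840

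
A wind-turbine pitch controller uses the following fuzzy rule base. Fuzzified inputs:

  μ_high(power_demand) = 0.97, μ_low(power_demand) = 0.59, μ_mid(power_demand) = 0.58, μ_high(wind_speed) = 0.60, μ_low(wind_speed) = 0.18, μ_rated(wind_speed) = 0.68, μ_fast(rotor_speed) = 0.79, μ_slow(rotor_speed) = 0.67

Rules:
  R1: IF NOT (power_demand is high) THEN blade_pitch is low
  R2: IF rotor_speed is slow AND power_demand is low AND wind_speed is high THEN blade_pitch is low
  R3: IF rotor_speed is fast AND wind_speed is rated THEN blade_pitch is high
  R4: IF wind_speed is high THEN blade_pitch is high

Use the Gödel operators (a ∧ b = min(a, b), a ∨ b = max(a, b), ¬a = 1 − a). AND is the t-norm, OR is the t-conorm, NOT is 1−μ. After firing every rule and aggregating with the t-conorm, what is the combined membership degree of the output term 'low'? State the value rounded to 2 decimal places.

R1: ¬high=1−0.97=0.03 → w = 0.03
R2: slow=0.67, low=0.59, high=0.60; AND[min(a, b)] → w = 0.59
R3: fast=0.79, rated=0.68; AND[min(a, b)] → w = 0.68
R4: high=0.60 → w = 0.60
Rules with consequent 'low': {R1, R2} → strengths 0.03, 0.59
Aggregate via t-conorm [max(a, b)]: 0.59

0.59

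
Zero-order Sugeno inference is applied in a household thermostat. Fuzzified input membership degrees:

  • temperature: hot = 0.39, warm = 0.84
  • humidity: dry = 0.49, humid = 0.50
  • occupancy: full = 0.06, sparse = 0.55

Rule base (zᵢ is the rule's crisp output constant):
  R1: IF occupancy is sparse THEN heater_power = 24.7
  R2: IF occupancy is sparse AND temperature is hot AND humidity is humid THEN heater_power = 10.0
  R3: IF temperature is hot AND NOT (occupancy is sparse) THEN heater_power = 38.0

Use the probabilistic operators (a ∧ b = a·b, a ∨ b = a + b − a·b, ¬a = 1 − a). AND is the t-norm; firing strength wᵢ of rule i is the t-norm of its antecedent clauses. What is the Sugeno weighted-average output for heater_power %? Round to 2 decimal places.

25.61

R1 (z=24.7): sparse=0.55 → w = 0.5500
R2 (z=10.0): sparse=0.55, hot=0.39, humid=0.50; AND[a·b] → w = 0.1073
R3 (z=38.0): hot=0.39, ¬sparse=1−0.55=0.45; AND[a·b] → w = 0.1755
Weighted average = (0.5500·24.7 + 0.1073·10.0 + 0.1755·38.0) / (0.5500 + 0.1073 + 0.1755)
  = 21.3265 / 0.8328 = 25.61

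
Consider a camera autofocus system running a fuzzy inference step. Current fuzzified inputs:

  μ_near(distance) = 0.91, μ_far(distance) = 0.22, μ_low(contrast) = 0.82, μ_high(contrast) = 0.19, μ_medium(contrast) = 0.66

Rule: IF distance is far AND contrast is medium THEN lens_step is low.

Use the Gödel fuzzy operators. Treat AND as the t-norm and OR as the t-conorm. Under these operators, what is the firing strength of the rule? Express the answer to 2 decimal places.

firing strength: far=0.22, medium=0.66; AND[min(a, b)] → w = 0.22

0.22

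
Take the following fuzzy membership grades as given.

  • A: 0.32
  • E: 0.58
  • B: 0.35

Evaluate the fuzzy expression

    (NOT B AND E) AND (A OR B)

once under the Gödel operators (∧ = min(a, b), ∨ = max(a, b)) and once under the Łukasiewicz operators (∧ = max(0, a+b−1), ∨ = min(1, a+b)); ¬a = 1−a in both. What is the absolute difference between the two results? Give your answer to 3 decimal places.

0.350

Under Gödel:
  NOT B = 1 − 0.35 = 0.65
  NOT B AND E = min(a, b) on (0.65, 0.58) = 0.58
  A OR B = max(a, b) on (0.32, 0.35) = 0.35
  (NOT B AND E) AND (A OR B) = min(a, b) on (0.58, 0.35) = 0.35
  → value = 0.3500
Under Łukasiewicz:
  NOT B = 1 − 0.35 = 0.65
  NOT B AND E = max(0, a+b−1) on (0.65, 0.58) = 0.23
  A OR B = min(1, a+b) on (0.32, 0.35) = 0.67
  (NOT B AND E) AND (A OR B) = max(0, a+b−1) on (0.23, 0.67) = 0.00
  → value = 0.0000
|0.3500 − 0.0000| = 0.350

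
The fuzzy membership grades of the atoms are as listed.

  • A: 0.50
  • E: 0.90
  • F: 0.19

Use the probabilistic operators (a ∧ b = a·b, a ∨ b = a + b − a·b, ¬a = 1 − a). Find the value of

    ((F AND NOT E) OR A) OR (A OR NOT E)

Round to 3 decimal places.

0.779

NOT E = 1 − 0.9000 = 0.1000
F AND NOT E = a·b on (0.1900, 0.1000) = 0.0190
(F AND NOT E) OR A = a + b − a·b on (0.0190, 0.5000) = 0.5095
NOT E = 1 − 0.9000 = 0.1000
A OR NOT E = a + b − a·b on (0.5000, 0.1000) = 0.5500
((F AND NOT E) OR A) OR (A OR NOT E) = a + b − a·b on (0.5095, 0.5500) = 0.7793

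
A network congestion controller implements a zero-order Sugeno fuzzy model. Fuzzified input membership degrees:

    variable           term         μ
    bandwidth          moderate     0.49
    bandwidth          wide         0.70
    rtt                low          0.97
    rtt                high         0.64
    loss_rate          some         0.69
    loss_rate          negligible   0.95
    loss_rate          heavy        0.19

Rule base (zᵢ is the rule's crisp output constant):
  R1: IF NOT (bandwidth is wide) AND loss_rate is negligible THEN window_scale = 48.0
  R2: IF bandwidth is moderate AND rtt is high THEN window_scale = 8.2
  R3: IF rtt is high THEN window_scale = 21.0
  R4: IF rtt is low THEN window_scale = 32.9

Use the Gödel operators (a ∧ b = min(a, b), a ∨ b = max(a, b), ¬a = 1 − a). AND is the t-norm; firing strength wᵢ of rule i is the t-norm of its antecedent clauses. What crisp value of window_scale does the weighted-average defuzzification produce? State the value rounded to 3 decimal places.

R1 (z=48.0): ¬wide=1−0.70=0.30, negligible=0.95; AND[min(a, b)] → w = 0.30
R2 (z=8.2): moderate=0.49, high=0.64; AND[min(a, b)] → w = 0.49
R3 (z=21.0): high=0.64 → w = 0.64
R4 (z=32.9): low=0.97 → w = 0.97
Weighted average = (0.30·48.0 + 0.49·8.2 + 0.64·21.0 + 0.97·32.9) / (0.30 + 0.49 + 0.64 + 0.97)
  = 63.7710 / 2.4000 = 26.571

26.571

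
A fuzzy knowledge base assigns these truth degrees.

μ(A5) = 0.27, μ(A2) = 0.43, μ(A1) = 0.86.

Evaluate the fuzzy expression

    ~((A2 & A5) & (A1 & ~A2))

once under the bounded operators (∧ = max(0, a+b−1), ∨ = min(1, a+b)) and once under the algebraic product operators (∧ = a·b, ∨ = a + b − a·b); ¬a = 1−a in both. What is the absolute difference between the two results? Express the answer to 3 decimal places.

0.057

Under bounded:
  A2 & A5 = max(0, a+b−1) on (0.43, 0.27) = 0.00
  ~A2 = 1 − 0.43 = 0.57
  A1 & ~A2 = max(0, a+b−1) on (0.86, 0.57) = 0.43
  (A2 & A5) & (A1 & ~A2) = max(0, a+b−1) on (0.00, 0.43) = 0.00
  ~((A2 & A5) & (A1 & ~A2)) = 1 − 0.00 = 1.00
  → value = 1.0000
Under algebraic product:
  A2 & A5 = a·b on (0.4300, 0.2700) = 0.1161
  ~A2 = 1 − 0.4300 = 0.5700
  A1 & ~A2 = a·b on (0.8600, 0.5700) = 0.4902
  (A2 & A5) & (A1 & ~A2) = a·b on (0.1161, 0.4902) = 0.0569
  ~((A2 & A5) & (A1 & ~A2)) = 1 − 0.0569 = 0.9431
  → value = 0.9431
|1.0000 − 0.9431| = 0.057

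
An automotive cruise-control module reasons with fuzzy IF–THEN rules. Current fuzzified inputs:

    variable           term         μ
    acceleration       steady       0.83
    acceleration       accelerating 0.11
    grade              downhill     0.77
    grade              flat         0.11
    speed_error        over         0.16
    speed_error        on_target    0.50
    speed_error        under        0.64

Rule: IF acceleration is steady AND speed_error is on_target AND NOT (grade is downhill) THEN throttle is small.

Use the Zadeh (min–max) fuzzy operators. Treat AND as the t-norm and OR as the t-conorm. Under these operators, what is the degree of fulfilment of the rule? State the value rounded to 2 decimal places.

0.23

firing strength: steady=0.83, on_target=0.50, ¬downhill=1−0.77=0.23; AND[min(a, b)] → w = 0.23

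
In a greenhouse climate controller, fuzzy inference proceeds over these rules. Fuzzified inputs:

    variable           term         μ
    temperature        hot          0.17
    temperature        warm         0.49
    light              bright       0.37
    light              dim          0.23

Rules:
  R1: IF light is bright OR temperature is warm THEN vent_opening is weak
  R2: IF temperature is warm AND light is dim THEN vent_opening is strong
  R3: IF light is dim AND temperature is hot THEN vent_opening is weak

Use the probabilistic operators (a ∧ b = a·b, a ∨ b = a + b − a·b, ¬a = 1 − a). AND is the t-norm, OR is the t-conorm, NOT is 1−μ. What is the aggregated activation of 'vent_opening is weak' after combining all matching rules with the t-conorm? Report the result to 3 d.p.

R1: bright=0.37, warm=0.49; OR[a + b − a·b] → w = 0.6787
R2: warm=0.49, dim=0.23; AND[a·b] → w = 0.1127
R3: dim=0.23, hot=0.17; AND[a·b] → w = 0.0391
Rules with consequent 'weak': {R1, R3} → strengths 0.6787, 0.0391
Aggregate via t-conorm [a + b − a·b]: 0.6913

0.691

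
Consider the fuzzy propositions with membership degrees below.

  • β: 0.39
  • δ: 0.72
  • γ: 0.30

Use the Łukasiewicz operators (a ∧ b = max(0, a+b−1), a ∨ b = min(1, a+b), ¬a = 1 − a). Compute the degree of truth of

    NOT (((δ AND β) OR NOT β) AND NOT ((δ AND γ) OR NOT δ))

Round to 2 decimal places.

0.58

δ AND β = max(0, a+b−1) on (0.72, 0.39) = 0.11
NOT β = 1 − 0.39 = 0.61
(δ AND β) OR NOT β = min(1, a+b) on (0.11, 0.61) = 0.72
δ AND γ = max(0, a+b−1) on (0.72, 0.30) = 0.02
NOT δ = 1 − 0.72 = 0.28
(δ AND γ) OR NOT δ = min(1, a+b) on (0.02, 0.28) = 0.30
NOT ((δ AND γ) OR NOT δ) = 1 − 0.30 = 0.70
((δ AND β) OR NOT β) AND NOT ((δ AND γ) OR NOT δ) = max(0, a+b−1) on (0.72, 0.70) = 0.42
NOT (((δ AND β) OR NOT β) AND NOT ((δ AND γ) OR NOT δ)) = 1 − 0.42 = 0.58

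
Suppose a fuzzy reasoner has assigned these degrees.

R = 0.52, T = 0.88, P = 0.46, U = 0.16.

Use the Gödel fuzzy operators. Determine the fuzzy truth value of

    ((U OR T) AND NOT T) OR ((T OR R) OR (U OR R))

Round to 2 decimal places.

U OR T = max(a, b) on (0.16, 0.88) = 0.88
NOT T = 1 − 0.88 = 0.12
(U OR T) AND NOT T = min(a, b) on (0.88, 0.12) = 0.12
T OR R = max(a, b) on (0.88, 0.52) = 0.88
U OR R = max(a, b) on (0.16, 0.52) = 0.52
(T OR R) OR (U OR R) = max(a, b) on (0.88, 0.52) = 0.88
((U OR T) AND NOT T) OR ((T OR R) OR (U OR R)) = max(a, b) on (0.12, 0.88) = 0.88

0.88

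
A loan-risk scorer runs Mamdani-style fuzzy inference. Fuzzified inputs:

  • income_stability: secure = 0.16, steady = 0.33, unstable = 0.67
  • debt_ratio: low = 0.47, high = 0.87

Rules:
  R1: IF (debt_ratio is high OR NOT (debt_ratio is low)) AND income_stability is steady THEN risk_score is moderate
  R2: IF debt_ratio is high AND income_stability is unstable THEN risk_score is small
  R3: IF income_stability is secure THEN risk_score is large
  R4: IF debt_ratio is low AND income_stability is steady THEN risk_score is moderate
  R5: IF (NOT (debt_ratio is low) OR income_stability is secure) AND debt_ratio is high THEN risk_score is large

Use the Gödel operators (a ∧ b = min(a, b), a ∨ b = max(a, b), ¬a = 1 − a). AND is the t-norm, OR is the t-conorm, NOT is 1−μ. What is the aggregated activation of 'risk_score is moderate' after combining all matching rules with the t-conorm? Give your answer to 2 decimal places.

R1: (high=0.87 OR ¬low=1−0.47=0.53) = 0.87; AND[min(a, b)] with steady=0.33 → w = 0.33
R2: high=0.87, unstable=0.67; AND[min(a, b)] → w = 0.67
R3: secure=0.16 → w = 0.16
R4: low=0.47, steady=0.33; AND[min(a, b)] → w = 0.33
R5: (¬low=1−0.47=0.53 OR secure=0.16) = 0.53; AND[min(a, b)] with high=0.87 → w = 0.53
Rules with consequent 'moderate': {R1, R4} → strengths 0.33, 0.33
Aggregate via t-conorm [max(a, b)]: 0.33

0.33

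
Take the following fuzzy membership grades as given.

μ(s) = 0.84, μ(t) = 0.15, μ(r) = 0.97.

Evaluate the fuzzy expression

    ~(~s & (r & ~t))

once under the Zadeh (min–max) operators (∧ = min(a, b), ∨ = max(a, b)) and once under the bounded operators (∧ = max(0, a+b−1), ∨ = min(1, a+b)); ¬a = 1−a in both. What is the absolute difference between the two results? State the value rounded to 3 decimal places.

0.160

Under Zadeh (min–max):
  ~s = 1 − 0.84 = 0.16
  ~t = 1 − 0.15 = 0.85
  r & ~t = min(a, b) on (0.97, 0.85) = 0.85
  ~s & (r & ~t) = min(a, b) on (0.16, 0.85) = 0.16
  ~(~s & (r & ~t)) = 1 − 0.16 = 0.84
  → value = 0.8400
Under bounded:
  ~s = 1 − 0.84 = 0.16
  ~t = 1 − 0.15 = 0.85
  r & ~t = max(0, a+b−1) on (0.97, 0.85) = 0.82
  ~s & (r & ~t) = max(0, a+b−1) on (0.16, 0.82) = 0.00
  ~(~s & (r & ~t)) = 1 − 0.00 = 1.00
  → value = 1.0000
|0.8400 − 1.0000| = 0.160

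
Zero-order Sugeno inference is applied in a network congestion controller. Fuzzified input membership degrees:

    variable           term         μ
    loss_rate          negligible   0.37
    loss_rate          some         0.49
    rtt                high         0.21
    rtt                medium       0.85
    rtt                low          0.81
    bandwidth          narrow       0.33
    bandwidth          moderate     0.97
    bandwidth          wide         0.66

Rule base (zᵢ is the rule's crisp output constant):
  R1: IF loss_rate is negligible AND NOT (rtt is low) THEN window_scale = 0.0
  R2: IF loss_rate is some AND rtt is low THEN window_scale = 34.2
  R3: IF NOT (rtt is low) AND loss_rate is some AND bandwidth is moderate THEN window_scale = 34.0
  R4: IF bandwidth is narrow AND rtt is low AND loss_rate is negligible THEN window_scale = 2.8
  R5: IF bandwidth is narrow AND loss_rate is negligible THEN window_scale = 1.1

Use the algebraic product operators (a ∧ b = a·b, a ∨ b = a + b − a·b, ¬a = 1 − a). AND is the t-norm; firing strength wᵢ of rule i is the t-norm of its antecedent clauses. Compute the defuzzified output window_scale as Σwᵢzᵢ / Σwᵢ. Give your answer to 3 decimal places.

R1 (z=0.0): negligible=0.37, ¬low=1−0.81=0.19; AND[a·b] → w = 0.0703
R2 (z=34.2): some=0.49, low=0.81; AND[a·b] → w = 0.3969
R3 (z=34.0): ¬low=1−0.81=0.19, some=0.49, moderate=0.97; AND[a·b] → w = 0.0903
R4 (z=2.8): narrow=0.33, low=0.81, negligible=0.37; AND[a·b] → w = 0.0989
R5 (z=1.1): narrow=0.33, negligible=0.37; AND[a·b] → w = 0.1221
Weighted average = (0.0703·0.0 + 0.3969·34.2 + 0.0903·34.0 + 0.0989·2.8 + 0.1221·1.1) / (0.0703 + 0.3969 + 0.0903 + 0.0989 + 0.1221)
  = 17.0557 / 0.7785 = 21.908

21.908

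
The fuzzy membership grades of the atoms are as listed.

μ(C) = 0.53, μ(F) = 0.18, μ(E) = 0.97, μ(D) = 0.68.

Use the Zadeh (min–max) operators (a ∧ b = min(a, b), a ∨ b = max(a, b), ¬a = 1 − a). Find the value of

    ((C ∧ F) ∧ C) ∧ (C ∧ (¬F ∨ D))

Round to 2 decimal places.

C ∧ F = min(a, b) on (0.53, 0.18) = 0.18
(C ∧ F) ∧ C = min(a, b) on (0.18, 0.53) = 0.18
¬F = 1 − 0.18 = 0.82
¬F ∨ D = max(a, b) on (0.82, 0.68) = 0.82
C ∧ (¬F ∨ D) = min(a, b) on (0.53, 0.82) = 0.53
((C ∧ F) ∧ C) ∧ (C ∧ (¬F ∨ D)) = min(a, b) on (0.18, 0.53) = 0.18

0.18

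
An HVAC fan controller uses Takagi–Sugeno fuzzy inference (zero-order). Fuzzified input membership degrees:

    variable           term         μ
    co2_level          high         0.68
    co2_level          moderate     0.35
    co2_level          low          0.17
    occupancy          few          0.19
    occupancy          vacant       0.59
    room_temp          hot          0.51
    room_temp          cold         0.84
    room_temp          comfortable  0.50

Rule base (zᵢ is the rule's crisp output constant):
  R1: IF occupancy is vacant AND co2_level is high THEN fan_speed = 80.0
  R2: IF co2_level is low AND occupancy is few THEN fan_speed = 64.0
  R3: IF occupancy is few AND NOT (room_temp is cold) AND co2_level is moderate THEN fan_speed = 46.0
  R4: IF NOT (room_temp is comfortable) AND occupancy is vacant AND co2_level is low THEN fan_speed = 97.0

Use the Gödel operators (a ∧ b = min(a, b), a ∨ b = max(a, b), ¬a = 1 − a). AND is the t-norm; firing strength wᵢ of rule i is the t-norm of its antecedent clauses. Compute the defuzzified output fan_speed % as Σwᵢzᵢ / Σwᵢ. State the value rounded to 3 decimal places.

R1 (z=80.0): vacant=0.59, high=0.68; AND[min(a, b)] → w = 0.59
R2 (z=64.0): low=0.17, few=0.19; AND[min(a, b)] → w = 0.17
R3 (z=46.0): few=0.19, ¬cold=1−0.84=0.16, moderate=0.35; AND[min(a, b)] → w = 0.16
R4 (z=97.0): ¬comfortable=1−0.50=0.50, vacant=0.59, low=0.17; AND[min(a, b)] → w = 0.17
Weighted average = (0.59·80.0 + 0.17·64.0 + 0.16·46.0 + 0.17·97.0) / (0.59 + 0.17 + 0.16 + 0.17)
  = 81.9300 / 1.0900 = 75.165

75.165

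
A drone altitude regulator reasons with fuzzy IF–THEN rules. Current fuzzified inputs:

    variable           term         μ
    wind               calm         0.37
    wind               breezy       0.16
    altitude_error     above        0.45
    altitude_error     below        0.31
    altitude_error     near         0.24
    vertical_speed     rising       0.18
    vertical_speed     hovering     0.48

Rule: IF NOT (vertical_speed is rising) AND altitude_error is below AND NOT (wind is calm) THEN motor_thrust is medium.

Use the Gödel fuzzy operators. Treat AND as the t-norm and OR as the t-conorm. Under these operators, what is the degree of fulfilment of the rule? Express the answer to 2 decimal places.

0.31

firing strength: ¬rising=1−0.18=0.82, below=0.31, ¬calm=1−0.37=0.63; AND[min(a, b)] → w = 0.31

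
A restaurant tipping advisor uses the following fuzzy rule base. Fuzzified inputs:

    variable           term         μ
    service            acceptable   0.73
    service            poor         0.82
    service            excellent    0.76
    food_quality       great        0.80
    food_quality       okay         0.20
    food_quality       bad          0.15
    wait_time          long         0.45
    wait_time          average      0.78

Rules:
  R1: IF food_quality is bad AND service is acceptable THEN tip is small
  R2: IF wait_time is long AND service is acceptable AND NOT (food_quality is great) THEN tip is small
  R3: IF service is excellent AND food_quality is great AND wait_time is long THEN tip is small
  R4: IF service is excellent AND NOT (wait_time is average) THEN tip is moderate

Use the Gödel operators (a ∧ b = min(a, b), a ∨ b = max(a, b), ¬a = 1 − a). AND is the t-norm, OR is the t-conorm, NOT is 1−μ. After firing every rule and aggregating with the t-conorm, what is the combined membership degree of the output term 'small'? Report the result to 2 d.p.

R1: bad=0.15, acceptable=0.73; AND[min(a, b)] → w = 0.15
R2: long=0.45, acceptable=0.73, ¬great=1−0.80=0.20; AND[min(a, b)] → w = 0.20
R3: excellent=0.76, great=0.80, long=0.45; AND[min(a, b)] → w = 0.45
R4: excellent=0.76, ¬average=1−0.78=0.22; AND[min(a, b)] → w = 0.22
Rules with consequent 'small': {R1, R2, R3} → strengths 0.15, 0.20, 0.45
Aggregate via t-conorm [max(a, b)]: 0.45

0.45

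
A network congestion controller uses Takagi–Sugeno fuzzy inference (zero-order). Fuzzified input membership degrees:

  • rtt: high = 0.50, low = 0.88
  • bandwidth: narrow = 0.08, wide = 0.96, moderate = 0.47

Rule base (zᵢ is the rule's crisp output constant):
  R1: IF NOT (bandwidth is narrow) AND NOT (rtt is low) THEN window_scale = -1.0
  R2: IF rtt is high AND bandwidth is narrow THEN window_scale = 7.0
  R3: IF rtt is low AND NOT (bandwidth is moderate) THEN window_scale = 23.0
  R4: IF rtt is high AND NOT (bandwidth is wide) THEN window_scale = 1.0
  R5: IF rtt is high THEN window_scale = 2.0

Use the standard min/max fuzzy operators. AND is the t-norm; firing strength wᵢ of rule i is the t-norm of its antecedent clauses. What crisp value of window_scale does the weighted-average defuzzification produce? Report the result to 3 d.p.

10.764

R1 (z=-1.0): ¬narrow=1−0.08=0.92, ¬low=1−0.88=0.12; AND[min(a, b)] → w = 0.12
R2 (z=7.0): high=0.50, narrow=0.08; AND[min(a, b)] → w = 0.08
R3 (z=23.0): low=0.88, ¬moderate=1−0.47=0.53; AND[min(a, b)] → w = 0.53
R4 (z=1.0): high=0.50, ¬wide=1−0.96=0.04; AND[min(a, b)] → w = 0.04
R5 (z=2.0): high=0.50 → w = 0.50
Weighted average = (0.12·-1.0 + 0.08·7.0 + 0.53·23.0 + 0.04·1.0 + 0.50·2.0) / (0.12 + 0.08 + 0.53 + 0.04 + 0.50)
  = 13.6700 / 1.2700 = 10.764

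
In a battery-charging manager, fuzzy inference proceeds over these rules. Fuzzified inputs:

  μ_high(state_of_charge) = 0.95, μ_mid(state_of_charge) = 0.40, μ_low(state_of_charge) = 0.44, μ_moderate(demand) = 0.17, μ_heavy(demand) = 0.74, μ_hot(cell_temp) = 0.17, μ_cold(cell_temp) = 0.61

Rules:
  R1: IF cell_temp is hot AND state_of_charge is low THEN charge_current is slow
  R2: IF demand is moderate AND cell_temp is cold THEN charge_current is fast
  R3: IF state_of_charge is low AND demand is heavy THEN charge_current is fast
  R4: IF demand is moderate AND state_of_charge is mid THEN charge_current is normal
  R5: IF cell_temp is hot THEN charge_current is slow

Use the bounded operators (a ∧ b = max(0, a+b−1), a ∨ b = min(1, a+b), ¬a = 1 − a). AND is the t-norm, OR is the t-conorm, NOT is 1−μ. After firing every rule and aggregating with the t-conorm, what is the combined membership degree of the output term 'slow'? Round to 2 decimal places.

0.17

R1: hot=0.17, low=0.44; AND[max(0, a+b−1)] → w = 0.00
R2: moderate=0.17, cold=0.61; AND[max(0, a+b−1)] → w = 0.00
R3: low=0.44, heavy=0.74; AND[max(0, a+b−1)] → w = 0.18
R4: moderate=0.17, mid=0.40; AND[max(0, a+b−1)] → w = 0.00
R5: hot=0.17 → w = 0.17
Rules with consequent 'slow': {R1, R5} → strengths 0.00, 0.17
Aggregate via t-conorm [min(1, a+b)]: 0.17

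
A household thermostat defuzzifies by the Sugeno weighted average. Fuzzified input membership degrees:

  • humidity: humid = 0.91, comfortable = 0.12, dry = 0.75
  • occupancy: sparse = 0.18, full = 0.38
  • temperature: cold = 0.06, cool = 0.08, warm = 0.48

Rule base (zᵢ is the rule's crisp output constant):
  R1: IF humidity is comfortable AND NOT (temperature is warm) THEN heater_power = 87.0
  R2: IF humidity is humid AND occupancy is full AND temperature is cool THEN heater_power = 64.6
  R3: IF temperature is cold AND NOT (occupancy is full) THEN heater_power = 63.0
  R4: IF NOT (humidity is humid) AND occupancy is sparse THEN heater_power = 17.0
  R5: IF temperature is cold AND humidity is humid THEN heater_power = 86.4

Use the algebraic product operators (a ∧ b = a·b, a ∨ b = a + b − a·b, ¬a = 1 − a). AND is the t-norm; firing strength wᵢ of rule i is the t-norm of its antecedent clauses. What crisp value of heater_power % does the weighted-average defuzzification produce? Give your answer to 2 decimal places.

73.47

R1 (z=87.0): comfortable=0.12, ¬warm=1−0.48=0.52; AND[a·b] → w = 0.0624
R2 (z=64.6): humid=0.91, full=0.38, cool=0.08; AND[a·b] → w = 0.0277
R3 (z=63.0): cold=0.06, ¬full=1−0.38=0.62; AND[a·b] → w = 0.0372
R4 (z=17.0): ¬humid=1−0.91=0.09, sparse=0.18; AND[a·b] → w = 0.0162
R5 (z=86.4): cold=0.06, humid=0.91; AND[a·b] → w = 0.0546
Weighted average = (0.0624·87.0 + 0.0277·64.6 + 0.0372·63.0 + 0.0162·17.0 + 0.0546·86.4) / (0.0624 + 0.0277 + 0.0372 + 0.0162 + 0.0546)
  = 14.5523 / 0.1981 = 73.47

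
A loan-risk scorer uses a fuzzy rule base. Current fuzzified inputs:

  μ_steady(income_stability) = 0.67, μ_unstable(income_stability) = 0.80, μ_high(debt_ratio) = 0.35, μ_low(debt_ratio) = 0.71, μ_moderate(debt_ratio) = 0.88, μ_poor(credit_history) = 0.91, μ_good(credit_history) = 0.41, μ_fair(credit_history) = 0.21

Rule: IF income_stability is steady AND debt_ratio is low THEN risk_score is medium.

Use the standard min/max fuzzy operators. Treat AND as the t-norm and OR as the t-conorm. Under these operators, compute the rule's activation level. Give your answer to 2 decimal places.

0.67

firing strength: steady=0.67, low=0.71; AND[min(a, b)] → w = 0.67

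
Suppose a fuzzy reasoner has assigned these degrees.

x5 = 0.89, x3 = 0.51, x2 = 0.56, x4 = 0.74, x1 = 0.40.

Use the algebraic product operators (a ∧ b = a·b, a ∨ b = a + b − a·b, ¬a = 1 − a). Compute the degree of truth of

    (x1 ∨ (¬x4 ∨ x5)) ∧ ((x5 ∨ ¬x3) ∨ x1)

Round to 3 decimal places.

¬x4 = 1 − 0.7400 = 0.2600
¬x4 ∨ x5 = a + b − a·b on (0.2600, 0.8900) = 0.9186
x1 ∨ (¬x4 ∨ x5) = a + b − a·b on (0.4000, 0.9186) = 0.9512
¬x3 = 1 − 0.5100 = 0.4900
x5 ∨ ¬x3 = a + b − a·b on (0.8900, 0.4900) = 0.9439
(x5 ∨ ¬x3) ∨ x1 = a + b − a·b on (0.9439, 0.4000) = 0.9663
(x1 ∨ (¬x4 ∨ x5)) ∧ ((x5 ∨ ¬x3) ∨ x1) = a·b on (0.9512, 0.9663) = 0.9191

0.919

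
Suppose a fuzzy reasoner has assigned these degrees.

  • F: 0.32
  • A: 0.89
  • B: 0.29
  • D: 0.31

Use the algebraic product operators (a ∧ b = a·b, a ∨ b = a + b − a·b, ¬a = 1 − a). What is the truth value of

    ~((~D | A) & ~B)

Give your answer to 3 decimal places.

~D = 1 − 0.3100 = 0.6900
~D | A = a + b − a·b on (0.6900, 0.8900) = 0.9659
~B = 1 − 0.2900 = 0.7100
(~D | A) & ~B = a·b on (0.9659, 0.7100) = 0.6858
~((~D | A) & ~B) = 1 − 0.6858 = 0.3142

0.314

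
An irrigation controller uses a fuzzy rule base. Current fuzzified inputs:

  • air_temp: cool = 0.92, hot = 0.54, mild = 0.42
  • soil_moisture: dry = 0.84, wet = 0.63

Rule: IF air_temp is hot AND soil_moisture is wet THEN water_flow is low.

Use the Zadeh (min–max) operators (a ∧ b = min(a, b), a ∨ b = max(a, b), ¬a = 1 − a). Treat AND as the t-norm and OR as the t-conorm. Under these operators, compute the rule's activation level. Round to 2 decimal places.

firing strength: hot=0.54, wet=0.63; AND[min(a, b)] → w = 0.54

0.54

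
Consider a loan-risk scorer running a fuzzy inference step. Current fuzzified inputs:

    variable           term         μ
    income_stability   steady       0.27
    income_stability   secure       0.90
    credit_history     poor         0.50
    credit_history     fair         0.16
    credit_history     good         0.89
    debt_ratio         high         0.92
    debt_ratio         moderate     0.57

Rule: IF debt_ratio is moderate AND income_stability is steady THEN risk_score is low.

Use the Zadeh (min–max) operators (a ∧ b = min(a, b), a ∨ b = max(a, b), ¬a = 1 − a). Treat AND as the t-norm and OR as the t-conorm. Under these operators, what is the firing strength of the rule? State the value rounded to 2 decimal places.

0.27

firing strength: moderate=0.57, steady=0.27; AND[min(a, b)] → w = 0.27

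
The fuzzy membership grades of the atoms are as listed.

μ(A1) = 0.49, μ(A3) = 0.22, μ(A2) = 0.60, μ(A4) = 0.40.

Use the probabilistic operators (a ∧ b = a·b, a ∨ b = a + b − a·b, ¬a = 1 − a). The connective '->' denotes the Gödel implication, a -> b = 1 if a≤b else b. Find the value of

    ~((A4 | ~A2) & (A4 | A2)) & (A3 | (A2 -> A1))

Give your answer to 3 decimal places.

0.309

~A2 = 1 − 0.6000 = 0.4000
A4 | ~A2 = a + b − a·b on (0.4000, 0.4000) = 0.6400
A4 | A2 = a + b − a·b on (0.4000, 0.6000) = 0.7600
(A4 | ~A2) & (A4 | A2) = a·b on (0.6400, 0.7600) = 0.4864
~((A4 | ~A2) & (A4 | A2)) = 1 − 0.4864 = 0.5136
A2 -> A1  [Gödel: 1 if a≤b else b] with a=0.6000, b=0.4900 → 0.4900
A3 | (A2 -> A1) = a + b − a·b on (0.2200, 0.4900) = 0.6022
~((A4 | ~A2) & (A4 | A2)) & (A3 | (A2 -> A1)) = a·b on (0.5136, 0.6022) = 0.3093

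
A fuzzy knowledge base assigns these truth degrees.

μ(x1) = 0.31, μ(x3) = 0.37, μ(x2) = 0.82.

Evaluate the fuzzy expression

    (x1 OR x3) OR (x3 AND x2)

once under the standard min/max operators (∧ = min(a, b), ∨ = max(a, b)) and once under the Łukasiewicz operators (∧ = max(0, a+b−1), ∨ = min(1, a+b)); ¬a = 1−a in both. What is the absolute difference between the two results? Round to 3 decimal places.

Under standard min/max:
  x1 OR x3 = max(a, b) on (0.31, 0.37) = 0.37
  x3 AND x2 = min(a, b) on (0.37, 0.82) = 0.37
  (x1 OR x3) OR (x3 AND x2) = max(a, b) on (0.37, 0.37) = 0.37
  → value = 0.3700
Under Łukasiewicz:
  x1 OR x3 = min(1, a+b) on (0.31, 0.37) = 0.68
  x3 AND x2 = max(0, a+b−1) on (0.37, 0.82) = 0.19
  (x1 OR x3) OR (x3 AND x2) = min(1, a+b) on (0.68, 0.19) = 0.87
  → value = 0.8700
|0.3700 − 0.8700| = 0.500

0.500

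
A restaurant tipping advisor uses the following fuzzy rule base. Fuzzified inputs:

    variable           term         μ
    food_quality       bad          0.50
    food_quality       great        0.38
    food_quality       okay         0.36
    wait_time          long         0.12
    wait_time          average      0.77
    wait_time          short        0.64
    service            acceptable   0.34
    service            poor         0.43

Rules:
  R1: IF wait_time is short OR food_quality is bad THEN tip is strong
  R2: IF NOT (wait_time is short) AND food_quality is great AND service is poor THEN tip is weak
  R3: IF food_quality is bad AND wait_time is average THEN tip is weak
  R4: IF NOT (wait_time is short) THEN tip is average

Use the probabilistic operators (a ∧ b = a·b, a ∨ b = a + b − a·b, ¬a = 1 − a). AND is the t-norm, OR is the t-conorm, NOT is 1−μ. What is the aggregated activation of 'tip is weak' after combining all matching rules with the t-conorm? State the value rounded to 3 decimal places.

R1: short=0.64, bad=0.50; OR[a + b − a·b] → w = 0.8200
R2: ¬short=1−0.64=0.36, great=0.38, poor=0.43; AND[a·b] → w = 0.0588
R3: bad=0.50, average=0.77; AND[a·b] → w = 0.3850
R4: ¬short=1−0.64=0.36 → w = 0.3600
Rules with consequent 'weak': {R2, R3} → strengths 0.0588, 0.3850
Aggregate via t-conorm [a + b − a·b]: 0.4212

0.421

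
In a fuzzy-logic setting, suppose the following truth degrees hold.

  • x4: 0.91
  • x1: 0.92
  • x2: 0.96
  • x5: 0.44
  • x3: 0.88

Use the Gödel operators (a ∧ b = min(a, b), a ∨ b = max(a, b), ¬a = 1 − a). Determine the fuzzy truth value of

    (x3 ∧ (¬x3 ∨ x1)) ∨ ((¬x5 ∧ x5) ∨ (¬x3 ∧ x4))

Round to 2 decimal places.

0.88

¬x3 = 1 − 0.88 = 0.12
¬x3 ∨ x1 = max(a, b) on (0.12, 0.92) = 0.92
x3 ∧ (¬x3 ∨ x1) = min(a, b) on (0.88, 0.92) = 0.88
¬x5 = 1 − 0.44 = 0.56
¬x5 ∧ x5 = min(a, b) on (0.56, 0.44) = 0.44
¬x3 = 1 − 0.88 = 0.12
¬x3 ∧ x4 = min(a, b) on (0.12, 0.91) = 0.12
(¬x5 ∧ x5) ∨ (¬x3 ∧ x4) = max(a, b) on (0.44, 0.12) = 0.44
(x3 ∧ (¬x3 ∨ x1)) ∨ ((¬x5 ∧ x5) ∨ (¬x3 ∧ x4)) = max(a, b) on (0.88, 0.44) = 0.88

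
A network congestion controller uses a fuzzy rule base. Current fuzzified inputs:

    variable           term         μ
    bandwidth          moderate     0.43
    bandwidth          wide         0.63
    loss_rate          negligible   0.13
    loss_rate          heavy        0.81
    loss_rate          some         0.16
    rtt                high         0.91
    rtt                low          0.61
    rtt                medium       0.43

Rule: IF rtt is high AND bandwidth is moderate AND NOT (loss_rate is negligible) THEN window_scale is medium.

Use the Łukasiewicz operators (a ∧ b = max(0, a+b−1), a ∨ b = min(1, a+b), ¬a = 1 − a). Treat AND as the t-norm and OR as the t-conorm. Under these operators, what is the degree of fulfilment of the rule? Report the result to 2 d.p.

firing strength: high=0.91, moderate=0.43, ¬negligible=1−0.13=0.87; AND[max(0, a+b−1)] → w = 0.21

0.21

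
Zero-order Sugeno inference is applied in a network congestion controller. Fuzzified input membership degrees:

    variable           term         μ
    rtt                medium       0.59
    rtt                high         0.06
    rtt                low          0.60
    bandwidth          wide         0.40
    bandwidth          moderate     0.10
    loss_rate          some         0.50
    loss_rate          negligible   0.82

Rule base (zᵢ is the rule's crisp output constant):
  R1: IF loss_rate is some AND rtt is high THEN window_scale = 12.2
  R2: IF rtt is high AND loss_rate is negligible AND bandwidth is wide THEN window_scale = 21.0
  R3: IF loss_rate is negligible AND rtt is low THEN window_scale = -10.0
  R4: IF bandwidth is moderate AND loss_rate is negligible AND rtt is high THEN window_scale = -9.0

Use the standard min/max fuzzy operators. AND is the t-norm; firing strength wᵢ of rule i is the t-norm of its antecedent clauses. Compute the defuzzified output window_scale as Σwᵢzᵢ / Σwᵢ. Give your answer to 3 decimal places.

R1 (z=12.2): some=0.50, high=0.06; AND[min(a, b)] → w = 0.06
R2 (z=21.0): high=0.06, negligible=0.82, wide=0.40; AND[min(a, b)] → w = 0.06
R3 (z=-10.0): negligible=0.82, low=0.60; AND[min(a, b)] → w = 0.60
R4 (z=-9.0): moderate=0.10, negligible=0.82, high=0.06; AND[min(a, b)] → w = 0.06
Weighted average = (0.06·12.2 + 0.06·21.0 + 0.60·-10.0 + 0.06·-9.0) / (0.06 + 0.06 + 0.60 + 0.06)
  = -4.5480 / 0.7800 = -5.831

-5.831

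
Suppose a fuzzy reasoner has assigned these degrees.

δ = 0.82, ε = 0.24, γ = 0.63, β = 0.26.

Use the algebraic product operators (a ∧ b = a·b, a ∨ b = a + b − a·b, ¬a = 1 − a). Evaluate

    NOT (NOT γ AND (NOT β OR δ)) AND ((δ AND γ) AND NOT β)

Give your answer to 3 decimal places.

NOT γ = 1 − 0.6300 = 0.3700
NOT β = 1 − 0.2600 = 0.7400
NOT β OR δ = a + b − a·b on (0.7400, 0.8200) = 0.9532
NOT γ AND (NOT β OR δ) = a·b on (0.3700, 0.9532) = 0.3527
NOT (NOT γ AND (NOT β OR δ)) = 1 − 0.3527 = 0.6473
δ AND γ = a·b on (0.8200, 0.6300) = 0.5166
NOT β = 1 − 0.2600 = 0.7400
(δ AND γ) AND NOT β = a·b on (0.5166, 0.7400) = 0.3823
NOT (NOT γ AND (NOT β OR δ)) AND ((δ AND γ) AND NOT β) = a·b on (0.6473, 0.3823) = 0.2475

0.247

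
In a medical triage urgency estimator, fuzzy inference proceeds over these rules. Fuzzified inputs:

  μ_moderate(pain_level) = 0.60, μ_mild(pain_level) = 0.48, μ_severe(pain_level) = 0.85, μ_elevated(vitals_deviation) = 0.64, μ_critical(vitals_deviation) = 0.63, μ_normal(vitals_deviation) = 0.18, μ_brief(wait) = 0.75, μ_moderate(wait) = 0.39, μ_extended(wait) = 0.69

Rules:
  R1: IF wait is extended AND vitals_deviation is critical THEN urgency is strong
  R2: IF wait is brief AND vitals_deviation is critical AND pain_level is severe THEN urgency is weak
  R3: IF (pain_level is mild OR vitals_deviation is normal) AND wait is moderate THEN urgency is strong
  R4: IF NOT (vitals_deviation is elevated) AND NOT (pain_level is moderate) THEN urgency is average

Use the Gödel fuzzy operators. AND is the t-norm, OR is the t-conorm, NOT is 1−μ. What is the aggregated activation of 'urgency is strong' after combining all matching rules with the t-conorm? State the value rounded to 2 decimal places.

0.63

R1: extended=0.69, critical=0.63; AND[min(a, b)] → w = 0.63
R2: brief=0.75, critical=0.63, severe=0.85; AND[min(a, b)] → w = 0.63
R3: (mild=0.48 OR normal=0.18) = 0.48; AND[min(a, b)] with moderate=0.39 → w = 0.39
R4: ¬elevated=1−0.64=0.36, ¬moderate=1−0.60=0.40; AND[min(a, b)] → w = 0.36
Rules with consequent 'strong': {R1, R3} → strengths 0.63, 0.39
Aggregate via t-conorm [max(a, b)]: 0.63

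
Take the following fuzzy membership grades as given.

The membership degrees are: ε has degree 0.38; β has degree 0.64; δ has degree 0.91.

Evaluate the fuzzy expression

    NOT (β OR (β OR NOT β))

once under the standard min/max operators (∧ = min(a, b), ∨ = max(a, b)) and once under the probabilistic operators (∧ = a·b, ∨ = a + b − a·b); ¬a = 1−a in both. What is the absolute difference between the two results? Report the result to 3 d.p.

0.277

Under standard min/max:
  NOT β = 1 − 0.64 = 0.36
  β OR NOT β = max(a, b) on (0.64, 0.36) = 0.64
  β OR (β OR NOT β) = max(a, b) on (0.64, 0.64) = 0.64
  NOT (β OR (β OR NOT β)) = 1 − 0.64 = 0.36
  → value = 0.3600
Under probabilistic:
  NOT β = 1 − 0.6400 = 0.3600
  β OR NOT β = a + b − a·b on (0.6400, 0.3600) = 0.7696
  β OR (β OR NOT β) = a + b − a·b on (0.6400, 0.7696) = 0.9171
  NOT (β OR (β OR NOT β)) = 1 − 0.9171 = 0.0829
  → value = 0.0829
|0.3600 − 0.0829| = 0.277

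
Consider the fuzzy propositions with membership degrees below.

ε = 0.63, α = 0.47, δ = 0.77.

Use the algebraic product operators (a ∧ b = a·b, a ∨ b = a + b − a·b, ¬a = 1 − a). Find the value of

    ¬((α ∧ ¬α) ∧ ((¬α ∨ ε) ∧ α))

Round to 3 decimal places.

¬α = 1 − 0.4700 = 0.5300
α ∧ ¬α = a·b on (0.4700, 0.5300) = 0.2491
¬α = 1 − 0.4700 = 0.5300
¬α ∨ ε = a + b − a·b on (0.5300, 0.6300) = 0.8261
(¬α ∨ ε) ∧ α = a·b on (0.8261, 0.4700) = 0.3883
(α ∧ ¬α) ∧ ((¬α ∨ ε) ∧ α) = a·b on (0.2491, 0.3883) = 0.0967
¬((α ∧ ¬α) ∧ ((¬α ∨ ε) ∧ α)) = 1 − 0.0967 = 0.9033

0.903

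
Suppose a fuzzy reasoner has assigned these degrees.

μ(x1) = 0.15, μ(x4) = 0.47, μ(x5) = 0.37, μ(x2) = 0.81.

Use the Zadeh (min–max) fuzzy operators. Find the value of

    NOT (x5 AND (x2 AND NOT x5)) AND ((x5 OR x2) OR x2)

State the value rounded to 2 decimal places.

NOT x5 = 1 − 0.37 = 0.63
x2 AND NOT x5 = min(a, b) on (0.81, 0.63) = 0.63
x5 AND (x2 AND NOT x5) = min(a, b) on (0.37, 0.63) = 0.37
NOT (x5 AND (x2 AND NOT x5)) = 1 − 0.37 = 0.63
x5 OR x2 = max(a, b) on (0.37, 0.81) = 0.81
(x5 OR x2) OR x2 = max(a, b) on (0.81, 0.81) = 0.81
NOT (x5 AND (x2 AND NOT x5)) AND ((x5 OR x2) OR x2) = min(a, b) on (0.63, 0.81) = 0.63

0.63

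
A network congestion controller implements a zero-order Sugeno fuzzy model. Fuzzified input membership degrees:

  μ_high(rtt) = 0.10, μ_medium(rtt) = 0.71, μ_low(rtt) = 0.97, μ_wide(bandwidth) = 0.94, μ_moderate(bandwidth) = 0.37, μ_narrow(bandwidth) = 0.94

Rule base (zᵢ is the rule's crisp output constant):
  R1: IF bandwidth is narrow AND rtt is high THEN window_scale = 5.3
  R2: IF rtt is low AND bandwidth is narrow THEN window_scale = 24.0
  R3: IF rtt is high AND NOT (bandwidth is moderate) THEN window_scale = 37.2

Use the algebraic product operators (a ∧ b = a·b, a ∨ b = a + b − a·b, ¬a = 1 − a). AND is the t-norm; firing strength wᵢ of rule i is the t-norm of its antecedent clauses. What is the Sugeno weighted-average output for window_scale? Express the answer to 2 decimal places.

R1 (z=5.3): narrow=0.94, high=0.10; AND[a·b] → w = 0.0940
R2 (z=24.0): low=0.97, narrow=0.94; AND[a·b] → w = 0.9118
R3 (z=37.2): high=0.10, ¬moderate=1−0.37=0.63; AND[a·b] → w = 0.0630
Weighted average = (0.0940·5.3 + 0.9118·24.0 + 0.0630·37.2) / (0.0940 + 0.9118 + 0.0630)
  = 24.7250 / 1.0688 = 23.13

23.13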